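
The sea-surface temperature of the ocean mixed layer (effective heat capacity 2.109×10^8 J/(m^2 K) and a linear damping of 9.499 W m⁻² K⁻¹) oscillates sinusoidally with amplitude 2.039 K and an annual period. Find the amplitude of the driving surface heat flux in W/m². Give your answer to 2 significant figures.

88

Areal heat capacity C = 2.109×10^8 J/(m^2 K) (given).
ω = 2π / 3.15×10^7 s = 1.99×10^-7 s⁻¹.
√((Cω)² + λ²) = √((42.0)² + 9.499²) = 43.1 W/(m²·K).
F₀ = A × √((Cω)²+λ²) = 2.039 × 43.1 = 87.8 W/m².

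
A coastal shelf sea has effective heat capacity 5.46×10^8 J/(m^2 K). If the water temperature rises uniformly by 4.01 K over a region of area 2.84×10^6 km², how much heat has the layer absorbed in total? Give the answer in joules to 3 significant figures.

Areal heat capacity C = 5.46×10^8 J/(m^2 K) (given).
Heat per unit area: q = C ΔT = 5.46×10^8 × 4.01 = 2.19×10^9 J/m².
Total heat: Q = q × A = 2.19×10^9 × (2.84×10^6 × 10⁶ m²) = 6.22×10^21 J.

6.22×10^21 J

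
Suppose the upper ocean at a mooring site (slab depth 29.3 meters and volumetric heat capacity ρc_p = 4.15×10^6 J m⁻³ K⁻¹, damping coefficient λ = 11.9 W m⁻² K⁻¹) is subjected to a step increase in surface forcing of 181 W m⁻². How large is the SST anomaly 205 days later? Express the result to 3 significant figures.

Areal heat capacity C = ρc_p × D = 4.15×10^6 × 29.3 = 1.22×10^8 J m⁻² K⁻¹.
τ = C / λ = 1.22×10^8 / 11.9 = 1.02×10^7 s.
Equilibrium anomaly ΔT_eq = F / λ = 181 / 11.9 = 15.2 K.
t = 205 days = 1.77×10^7 s, so t/τ = 1.73.
ΔT(t) = ΔT_eq (1 − e^(−t/τ)) = 15.2 × (1 − e^−1.73) = 12.5 K.

12.5 K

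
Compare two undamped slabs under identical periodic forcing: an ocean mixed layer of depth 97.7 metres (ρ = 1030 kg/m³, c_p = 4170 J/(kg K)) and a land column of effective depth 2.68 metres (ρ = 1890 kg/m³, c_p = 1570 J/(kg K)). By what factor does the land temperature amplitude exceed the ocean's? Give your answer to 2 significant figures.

53

C_ocean = 1030 × 4170 × 97.7 = 4.20×10^8 J/(m²·K).
C_land = 1890 × 1570 × 2.68 = 7.95×10^6 J/(m²·K).
Undamped amplitude ∝ 1/C, so A_land/A_ocean = C_ocean/C_land = 52.8.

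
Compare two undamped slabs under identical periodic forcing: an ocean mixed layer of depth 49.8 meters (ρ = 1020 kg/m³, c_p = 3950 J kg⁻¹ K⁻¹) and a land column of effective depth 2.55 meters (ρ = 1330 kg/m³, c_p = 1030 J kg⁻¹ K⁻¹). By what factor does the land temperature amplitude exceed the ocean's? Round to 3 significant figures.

C_ocean = 1020 × 3950 × 49.8 = 2.01×10^8 J/(m²·K).
C_land = 1330 × 1030 × 2.55 = 3.49×10^6 J/(m²·K).
Undamped amplitude ∝ 1/C, so A_land/A_ocean = C_ocean/C_land = 57.4.

57.4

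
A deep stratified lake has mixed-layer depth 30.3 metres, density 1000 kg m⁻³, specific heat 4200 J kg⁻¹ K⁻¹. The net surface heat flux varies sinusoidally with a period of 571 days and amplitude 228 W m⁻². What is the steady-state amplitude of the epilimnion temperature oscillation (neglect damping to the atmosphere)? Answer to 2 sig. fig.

Areal heat capacity C = ρ c_p D = 1000 × 4200 × 30.3 = 1.27×10^8 J/(m^2 K).
Angular frequency ω = 2π / T = 2π / 4.93×10^7 s = 1.27×10^-7 s⁻¹.
Cω = 1.27×10^8 × 1.27×10^-7 = 16.2 W/(m²·K).
Amplitude A = F₀ / (Cω) = 228 / 16.2 = 14.1 K.

14 K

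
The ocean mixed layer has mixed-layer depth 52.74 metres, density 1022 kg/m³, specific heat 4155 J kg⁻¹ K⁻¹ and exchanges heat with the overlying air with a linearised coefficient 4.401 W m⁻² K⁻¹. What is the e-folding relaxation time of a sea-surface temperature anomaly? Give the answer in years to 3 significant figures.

Areal heat capacity C = ρ c_p D = 1022 × 4155 × 52.74 = 2.24×10^8 J/(m²·K).
Relaxation time τ = C / λ = 2.24×10^8 / 4.401 = 5.09×10^7 s.
In years: 5.09×10^7 s / (3.156×10^7 s/year) = 1.61 years.

1.61 years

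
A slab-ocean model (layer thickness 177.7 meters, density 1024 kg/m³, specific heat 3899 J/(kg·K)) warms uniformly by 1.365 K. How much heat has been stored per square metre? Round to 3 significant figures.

9.68×10^8

Areal heat capacity C = ρ c_p D = 1024 × 3899 × 177.7 = 7.09×10^8 J/(m²·K).
ΔQ = C ΔT = 7.09×10^8 × 1.365 = 9.68×10^8 J/m².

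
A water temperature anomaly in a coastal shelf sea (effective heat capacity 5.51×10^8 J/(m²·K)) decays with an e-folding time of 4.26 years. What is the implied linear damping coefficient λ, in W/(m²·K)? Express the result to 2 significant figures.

4.1

Areal heat capacity C = 5.51×10^8 J/(m²·K) (given).
τ = 4.26 years = 1.34×10^8 s.
λ = C / τ = 5.51×10^8 / 1.34×10^8 = 4.10 W/(m²·K).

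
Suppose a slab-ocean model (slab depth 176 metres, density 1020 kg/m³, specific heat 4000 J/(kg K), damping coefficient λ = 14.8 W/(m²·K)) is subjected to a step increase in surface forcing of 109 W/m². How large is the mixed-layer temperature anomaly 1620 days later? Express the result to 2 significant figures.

Areal heat capacity C = ρ c_p D = 1020 × 4000 × 176 = 7.18×10^8 J/(m²·K).
τ = C / λ = 7.18×10^8 / 14.8 = 4.85×10^7 s.
Equilibrium anomaly ΔT_eq = F / λ = 109 / 14.8 = 7.36 K.
t = 1620 days = 1.40×10^8 s, so t/τ = 2.88.
ΔT(t) = ΔT_eq (1 − e^(−t/τ)) = 7.36 × (1 − e^−2.88) = 6.95 K.

7.0 K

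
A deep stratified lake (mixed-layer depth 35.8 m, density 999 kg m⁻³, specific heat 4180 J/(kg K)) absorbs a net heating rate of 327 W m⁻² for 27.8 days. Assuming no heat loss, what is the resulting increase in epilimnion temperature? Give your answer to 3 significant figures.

Areal heat capacity C = ρ c_p D = 999 × 4180 × 35.8 = 1.49×10^8 J m⁻² K⁻¹.
Net heat input Q = F Δt = 327 × (27.8 days × 86400 s/day) = 7.85×10^8 J/m².
ΔT = Q / C = 7.85×10^8 / 1.49×10^8 = 5.25 K.

5.25 K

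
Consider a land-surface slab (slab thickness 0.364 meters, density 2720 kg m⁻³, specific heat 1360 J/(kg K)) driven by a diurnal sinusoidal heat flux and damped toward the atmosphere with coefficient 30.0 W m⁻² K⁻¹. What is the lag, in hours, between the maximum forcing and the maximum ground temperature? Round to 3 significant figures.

4.86 hours

Areal heat capacity C = ρ c_p D = 2720 × 1360 × 0.364 = 1.35×10^6 J/(m^2 K).
ω = 2π / 86400 s = 7.27×10^-5 s⁻¹.
Phase lag φ = arctan(Cω/λ) = arctan(97.9/30.0) = 1.27 rad.
Time lag = φ / ω = 1.27 / 7.27×10^-5 = 17500 s = 4.86 hours.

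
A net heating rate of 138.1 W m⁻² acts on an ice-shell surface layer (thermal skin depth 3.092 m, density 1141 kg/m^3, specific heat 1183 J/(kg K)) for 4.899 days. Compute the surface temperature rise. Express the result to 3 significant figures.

14.0 K

Areal heat capacity C = ρ c_p D = 1141 × 1183 × 3.092 = 4.17×10^6 J m⁻² K⁻¹.
Net heat input Q = F Δt = 138.1 × (4.899 days × 86400 s/day) = 5.85×10^7 J/m².
ΔT = Q / C = 5.85×10^7 / 4.17×10^6 = 14.0 K.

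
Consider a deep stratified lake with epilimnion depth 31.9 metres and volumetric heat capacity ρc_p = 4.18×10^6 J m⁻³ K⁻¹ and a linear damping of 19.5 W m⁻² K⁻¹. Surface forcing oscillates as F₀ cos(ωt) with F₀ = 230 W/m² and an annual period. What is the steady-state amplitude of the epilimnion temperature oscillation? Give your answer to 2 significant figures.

Areal heat capacity C = ρc_p × D = 4.18×10^6 × 31.9 = 1.33×10^8 J/(m²·K).
Angular frequency ω = 2π / T = 2π / 3.15×10^7 s = 1.99×10^-7 s⁻¹.
√((Cω)² + λ²) = √((26.6)² + 19.5²) = 33.0 W/(m²·K).
Amplitude A = F₀ / √((Cω)²+λ²) = 230 / 33.0 = 6.98 K.

7.0 K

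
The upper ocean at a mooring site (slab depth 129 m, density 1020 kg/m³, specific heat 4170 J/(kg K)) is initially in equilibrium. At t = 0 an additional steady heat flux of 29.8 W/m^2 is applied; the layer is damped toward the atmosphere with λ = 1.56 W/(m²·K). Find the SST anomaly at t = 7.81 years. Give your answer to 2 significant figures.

9.6 K

Areal heat capacity C = ρ c_p D = 1020 × 4170 × 129 = 5.49×10^8 J/(m^2 K).
τ = C / λ = 5.49×10^8 / 1.56 = 3.52×10^8 s.
Equilibrium anomaly ΔT_eq = F / λ = 29.8 / 1.56 = 19.1 K.
t = 7.81 years = 2.46×10^8 s, so t/τ = 0.701.
ΔT(t) = ΔT_eq (1 − e^(−t/τ)) = 19.1 × (1 − e^−0.701) = 9.62 K.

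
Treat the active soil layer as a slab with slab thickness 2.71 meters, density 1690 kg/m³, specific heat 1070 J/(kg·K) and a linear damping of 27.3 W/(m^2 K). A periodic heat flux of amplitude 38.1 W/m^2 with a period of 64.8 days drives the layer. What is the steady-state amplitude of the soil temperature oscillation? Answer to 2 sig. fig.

1.4 K

Areal heat capacity C = ρ c_p D = 1690 × 1070 × 2.71 = 4.90×10^6 J/(m²·K).
Angular frequency ω = 2π / T = 2π / 5.60×10^6 s = 1.12×10^-6 s⁻¹.
√((Cω)² + λ²) = √((5.50)² + 27.3²) = 27.8 W/(m²·K).
Amplitude A = F₀ / √((Cω)²+λ²) = 38.1 / 27.8 = 1.37 K.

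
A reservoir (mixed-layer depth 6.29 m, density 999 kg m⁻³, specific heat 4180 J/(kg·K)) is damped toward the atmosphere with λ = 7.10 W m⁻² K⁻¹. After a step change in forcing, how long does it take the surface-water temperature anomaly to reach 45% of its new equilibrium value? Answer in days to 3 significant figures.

Areal heat capacity C = ρ c_p D = 999 × 4180 × 6.29 = 2.63×10^7 J/(m²·K).
τ = C / λ = 2.63×10^7 / 7.10 = 3.70×10^6 s.
Fraction reached: 1 − e^(−t/τ) = 0.45 ⇒ t = −τ ln(1 − 0.45) = τ × 0.598.
t = 2.21×10^6 s = 25.6 days.

25.6 days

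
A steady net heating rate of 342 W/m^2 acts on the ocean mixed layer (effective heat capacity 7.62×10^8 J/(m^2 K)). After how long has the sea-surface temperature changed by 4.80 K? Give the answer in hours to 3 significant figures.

Areal heat capacity C = 7.62×10^8 J/(m^2 K) (given).
Time required: Δt = C ΔT / F = 7.62×10^8 × 4.80 / 342 = 1.07×10^7 s.
In hours: 1.07×10^7 s / (3600 s/hour) = 2970 hours.

2970 hours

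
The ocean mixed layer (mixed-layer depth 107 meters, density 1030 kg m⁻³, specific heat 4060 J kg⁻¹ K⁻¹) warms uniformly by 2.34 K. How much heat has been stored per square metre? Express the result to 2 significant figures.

Areal heat capacity C = ρ c_p D = 1030 × 4060 × 107 = 4.47×10^8 J/(m^2 K).
ΔQ = C ΔT = 4.47×10^8 × 2.34 = 1.05×10^9 J/m².

1.0×10^9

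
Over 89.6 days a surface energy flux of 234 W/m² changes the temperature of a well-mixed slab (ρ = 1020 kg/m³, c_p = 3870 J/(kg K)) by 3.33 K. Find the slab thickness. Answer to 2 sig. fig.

Heat input Q = F Δt = 234 × 7.74×10^6 s = 1.81×10^9 J/m².
Required areal heat capacity C = Q / ΔT = 5.44×10^8 J/(m²·K).
Depth D = C / (ρ c_p) = 5.44×10^8 / (1020 × 3870) = 138 m.

140 m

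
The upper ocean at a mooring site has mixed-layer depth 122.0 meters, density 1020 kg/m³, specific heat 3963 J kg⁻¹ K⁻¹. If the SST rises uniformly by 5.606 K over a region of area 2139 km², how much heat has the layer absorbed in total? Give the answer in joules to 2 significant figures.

5.9×10^18 J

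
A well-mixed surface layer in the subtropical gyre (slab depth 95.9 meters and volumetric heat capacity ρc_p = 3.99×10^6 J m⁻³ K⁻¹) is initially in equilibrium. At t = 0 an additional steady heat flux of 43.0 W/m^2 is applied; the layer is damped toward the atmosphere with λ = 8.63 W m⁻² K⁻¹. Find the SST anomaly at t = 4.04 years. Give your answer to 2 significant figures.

4.7 K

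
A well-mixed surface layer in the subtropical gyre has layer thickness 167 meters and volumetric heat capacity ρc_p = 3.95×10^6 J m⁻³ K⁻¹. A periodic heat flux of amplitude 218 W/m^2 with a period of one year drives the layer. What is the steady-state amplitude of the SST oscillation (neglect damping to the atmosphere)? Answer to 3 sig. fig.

Areal heat capacity C = ρc_p × D = 3.95×10^6 × 167 = 6.60×10^8 J m⁻² K⁻¹.
Angular frequency ω = 2π / T = 2π / 3.15×10^7 s = 1.99×10^-7 s⁻¹.
Cω = 6.60×10^8 × 1.99×10^-7 = 131 W/(m²·K).
Amplitude A = F₀ / (Cω) = 218 / 131 = 1.66 K.

1.66 K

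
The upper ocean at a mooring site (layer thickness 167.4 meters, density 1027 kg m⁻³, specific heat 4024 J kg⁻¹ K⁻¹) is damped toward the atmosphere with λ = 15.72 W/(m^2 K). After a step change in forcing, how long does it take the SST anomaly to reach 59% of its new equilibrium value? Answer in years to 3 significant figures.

Areal heat capacity C = ρ c_p D = 1027 × 4024 × 167.4 = 6.92×10^8 J m⁻² K⁻¹.
τ = C / λ = 6.92×10^8 / 15.72 = 4.40×10^7 s.
Fraction reached: 1 − e^(−t/τ) = 0.59 ⇒ t = −τ ln(1 − 0.59) = τ × 0.892.
t = 3.92×10^7 s = 1.24 years.

1.24 years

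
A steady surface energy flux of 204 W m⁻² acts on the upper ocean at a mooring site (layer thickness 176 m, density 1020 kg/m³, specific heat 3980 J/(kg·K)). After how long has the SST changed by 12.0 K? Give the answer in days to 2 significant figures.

490 days

Areal heat capacity C = ρ c_p D = 1020 × 3980 × 176 = 7.14×10^8 J/(m²·K).
Time required: Δt = C ΔT / F = 7.14×10^8 × 12.0 / 204 = 4.20×10^7 s.
In days: 4.20×10^7 s / (86400 s/day) = 486 days.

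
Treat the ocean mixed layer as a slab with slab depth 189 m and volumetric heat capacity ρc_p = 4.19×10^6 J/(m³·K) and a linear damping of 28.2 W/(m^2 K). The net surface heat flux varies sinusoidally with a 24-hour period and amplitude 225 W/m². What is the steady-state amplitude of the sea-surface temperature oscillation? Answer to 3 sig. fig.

0.00391 K

Areal heat capacity C = ρc_p × D = 4.19×10^6 × 189 = 7.92×10^8 J m⁻² K⁻¹.
Angular frequency ω = 2π / T = 2π / 86400 s = 7.27×10^-5 s⁻¹.
√((Cω)² + λ²) = √((57600)² + 28.2²) = 57600 W/(m²·K).
Amplitude A = F₀ / √((Cω)²+λ²) = 225 / 57600 = 0.00391 K.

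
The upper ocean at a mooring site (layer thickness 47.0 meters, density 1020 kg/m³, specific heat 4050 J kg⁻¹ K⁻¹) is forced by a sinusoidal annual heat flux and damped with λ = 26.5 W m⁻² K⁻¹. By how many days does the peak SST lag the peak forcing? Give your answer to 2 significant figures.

Areal heat capacity C = ρ c_p D = 1020 × 4050 × 47.0 = 1.94×10^8 J/(m^2 K).
ω = 2π / 3.15×10^7 s = 1.99×10^-7 s⁻¹.
Phase lag φ = arctan(Cω/λ) = arctan(38.7/26.5) = 0.970 rad.
Time lag = φ / ω = 0.970 / 1.99×10^-7 = 4.87×10^6 s = 56.4 days.

56 days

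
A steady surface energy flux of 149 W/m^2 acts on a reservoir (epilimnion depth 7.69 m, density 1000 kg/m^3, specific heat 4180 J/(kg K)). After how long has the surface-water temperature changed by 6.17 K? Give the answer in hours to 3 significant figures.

Areal heat capacity C = ρ c_p D = 1000 × 4180 × 7.69 = 3.21×10^7 J/(m²·K).
Time required: Δt = C ΔT / F = 3.21×10^7 × 6.17 / 149 = 1.33×10^6 s.
In hours: 1.33×10^6 s / (3600 s/hour) = 370 hours.

370 hours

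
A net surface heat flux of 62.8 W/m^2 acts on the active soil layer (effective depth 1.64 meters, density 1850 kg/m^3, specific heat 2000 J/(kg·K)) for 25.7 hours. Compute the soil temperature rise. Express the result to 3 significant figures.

Areal heat capacity C = ρ c_p D = 1850 × 2000 × 1.64 = 6.07×10^6 J/(m²·K).
Net heat input Q = F Δt = 62.8 × (25.7 hours × 3600 s/hour) = 5.81×10^6 J/m².
ΔT = Q / C = 5.81×10^6 / 6.07×10^6 = 0.958 K.

0.958 K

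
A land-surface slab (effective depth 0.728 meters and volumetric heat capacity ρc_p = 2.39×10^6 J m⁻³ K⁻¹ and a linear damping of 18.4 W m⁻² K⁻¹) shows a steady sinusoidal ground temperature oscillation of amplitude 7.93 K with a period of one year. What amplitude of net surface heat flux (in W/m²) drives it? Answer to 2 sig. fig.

150

Areal heat capacity C = ρc_p × D = 2.39×10^6 × 0.728 = 1.74×10^6 J/(m²·K).
ω = 2π / 3.15×10^7 s = 1.99×10^-7 s⁻¹.
√((Cω)² + λ²) = √((0.347)² + 18.4²) = 18.4 W/(m²·K).
F₀ = A × √((Cω)²+λ²) = 7.93 × 18.4 = 146 W/m².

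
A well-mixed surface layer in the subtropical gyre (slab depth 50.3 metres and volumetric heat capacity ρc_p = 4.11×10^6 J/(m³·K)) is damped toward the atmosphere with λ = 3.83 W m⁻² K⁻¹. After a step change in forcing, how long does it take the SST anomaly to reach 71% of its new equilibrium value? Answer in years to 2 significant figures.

Areal heat capacity C = ρc_p × D = 4.11×10^6 × 50.3 = 2.07×10^8 J m⁻² K⁻¹.
τ = C / λ = 2.07×10^8 / 3.83 = 5.40×10^7 s.
Fraction reached: 1 − e^(−t/τ) = 0.71 ⇒ t = −τ ln(1 − 0.71) = τ × 1.24.
t = 6.68×10^7 s = 2.12 years.

2.1 years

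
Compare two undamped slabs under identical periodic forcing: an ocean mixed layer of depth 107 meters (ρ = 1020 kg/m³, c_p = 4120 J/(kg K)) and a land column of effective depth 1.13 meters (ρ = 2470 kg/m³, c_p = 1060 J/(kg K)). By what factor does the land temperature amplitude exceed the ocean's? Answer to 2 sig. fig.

C_ocean = 1020 × 4120 × 107 = 4.50×10^8 J/(m²·K).
C_land = 2470 × 1060 × 1.13 = 2.96×10^6 J/(m²·K).
Undamped amplitude ∝ 1/C, so A_land/A_ocean = C_ocean/C_land = 152.

150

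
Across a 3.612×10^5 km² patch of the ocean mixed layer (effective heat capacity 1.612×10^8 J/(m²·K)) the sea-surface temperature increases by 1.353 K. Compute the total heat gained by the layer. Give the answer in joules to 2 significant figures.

Areal heat capacity C = 1.612×10^8 J/(m²·K) (given).
Heat per unit area: q = C ΔT = 1.61×10^8 × 1.353 = 2.18×10^8 J/m².
Total heat: Q = q × A = 2.18×10^8 × (3.612×10^5 × 10⁶ m²) = 7.88×10^19 J.

7.9×10^19 J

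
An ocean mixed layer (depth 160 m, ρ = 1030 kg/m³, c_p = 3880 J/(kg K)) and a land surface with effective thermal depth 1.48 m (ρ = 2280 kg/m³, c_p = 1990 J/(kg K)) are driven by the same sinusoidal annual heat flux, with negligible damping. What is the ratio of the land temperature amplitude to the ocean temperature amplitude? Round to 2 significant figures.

95

C_ocean = 1030 × 3880 × 160 = 6.39×10^8 J/(m²·K).
C_land = 2280 × 1990 × 1.48 = 6.72×10^6 J/(m²·K).
Undamped amplitude ∝ 1/C, so A_land/A_ocean = C_ocean/C_land = 95.2.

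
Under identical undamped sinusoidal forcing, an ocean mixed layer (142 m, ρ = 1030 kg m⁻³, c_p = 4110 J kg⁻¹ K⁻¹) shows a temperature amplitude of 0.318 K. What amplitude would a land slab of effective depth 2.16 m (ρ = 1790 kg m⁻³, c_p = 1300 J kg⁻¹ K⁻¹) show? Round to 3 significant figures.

38.0 K

C_ocean = 6.01×10^8 J/(m²·K); C_land = 5.03×10^6 J/(m²·K).
A ∝ 1/C ⇒ A_land = A_ocean × C_ocean/C_land = 0.318 × 120 = 38.0 K.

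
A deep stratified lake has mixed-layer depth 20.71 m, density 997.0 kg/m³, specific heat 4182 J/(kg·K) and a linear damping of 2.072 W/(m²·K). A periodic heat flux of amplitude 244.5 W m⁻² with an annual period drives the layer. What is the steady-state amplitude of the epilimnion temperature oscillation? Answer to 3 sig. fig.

Areal heat capacity C = ρ c_p D = 997.0 × 4182 × 20.71 = 8.63×10^7 J/(m²·K).
Angular frequency ω = 2π / T = 2π / 3.15×10^7 s = 1.99×10^-7 s⁻¹.
√((Cω)² + λ²) = √((17.2)² + 2.072²) = 17.3 W/(m²·K).
Amplitude A = F₀ / √((Cω)²+λ²) = 244.5 / 17.3 = 14.1 K.

14.1 K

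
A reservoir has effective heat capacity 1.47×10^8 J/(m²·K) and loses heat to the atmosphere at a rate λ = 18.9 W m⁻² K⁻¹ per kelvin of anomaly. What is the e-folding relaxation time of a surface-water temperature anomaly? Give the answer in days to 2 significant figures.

90 days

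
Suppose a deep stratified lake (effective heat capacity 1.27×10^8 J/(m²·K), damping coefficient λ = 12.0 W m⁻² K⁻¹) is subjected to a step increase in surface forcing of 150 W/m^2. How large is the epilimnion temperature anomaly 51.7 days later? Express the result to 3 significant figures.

4.30 K

Areal heat capacity C = 1.27×10^8 J/(m²·K) (given).
τ = C / λ = 1.27×10^8 / 12.0 = 1.06×10^7 s.
Equilibrium anomaly ΔT_eq = F / λ = 150 / 12.0 = 12.5 K.
t = 51.7 days = 4.47×10^6 s, so t/τ = 0.422.
ΔT(t) = ΔT_eq (1 − e^(−t/τ)) = 12.5 × (1 − e^−0.422) = 4.30 K.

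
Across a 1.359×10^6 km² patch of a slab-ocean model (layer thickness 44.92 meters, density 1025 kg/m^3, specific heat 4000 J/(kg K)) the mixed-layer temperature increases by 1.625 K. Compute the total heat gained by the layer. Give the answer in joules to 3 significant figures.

4.07×10^20 J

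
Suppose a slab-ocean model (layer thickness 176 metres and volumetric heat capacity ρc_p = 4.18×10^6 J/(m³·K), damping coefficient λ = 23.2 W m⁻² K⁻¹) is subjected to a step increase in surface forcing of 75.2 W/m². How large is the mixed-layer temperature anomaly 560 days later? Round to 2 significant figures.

2.5 K

Areal heat capacity C = ρc_p × D = 4.18×10^6 × 176 = 7.36×10^8 J m⁻² K⁻¹.
τ = C / λ = 7.36×10^8 / 23.2 = 3.17×10^7 s.
Equilibrium anomaly ΔT_eq = F / λ = 75.2 / 23.2 = 3.24 K.
t = 560 days = 4.84×10^7 s, so t/τ = 1.53.
ΔT(t) = ΔT_eq (1 − e^(−t/τ)) = 3.24 × (1 − e^−1.53) = 2.54 K.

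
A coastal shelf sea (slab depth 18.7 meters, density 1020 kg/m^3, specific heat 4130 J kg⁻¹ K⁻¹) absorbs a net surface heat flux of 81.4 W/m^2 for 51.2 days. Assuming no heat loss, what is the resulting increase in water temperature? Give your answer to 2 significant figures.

Areal heat capacity C = ρ c_p D = 1020 × 4130 × 18.7 = 7.88×10^7 J m⁻² K⁻¹.
Net heat input Q = F Δt = 81.4 × (51.2 days × 86400 s/day) = 3.60×10^8 J/m².
ΔT = Q / C = 3.60×10^8 / 7.88×10^7 = 4.57 K.

4.6 K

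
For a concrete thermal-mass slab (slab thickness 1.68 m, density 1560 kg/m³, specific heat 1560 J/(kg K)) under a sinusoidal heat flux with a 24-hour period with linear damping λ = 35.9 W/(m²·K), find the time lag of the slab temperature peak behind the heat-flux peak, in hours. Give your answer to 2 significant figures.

Areal heat capacity C = ρ c_p D = 1560 × 1560 × 1.68 = 4.09×10^6 J/(m²·K).
ω = 2π / 86400 s = 7.27×10^-5 s⁻¹.
Phase lag φ = arctan(Cω/λ) = arctan(297/35.9) = 1.45 rad.
Time lag = φ / ω = 1.45 / 7.27×10^-5 = 19900 s = 5.54 hours.

5.5 hours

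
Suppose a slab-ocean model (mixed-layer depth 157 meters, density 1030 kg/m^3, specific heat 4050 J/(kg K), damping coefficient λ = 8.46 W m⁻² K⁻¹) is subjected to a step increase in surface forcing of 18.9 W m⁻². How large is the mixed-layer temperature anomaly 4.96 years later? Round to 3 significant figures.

1.94 K

Areal heat capacity C = ρ c_p D = 1030 × 4050 × 157 = 6.55×10^8 J m⁻² K⁻¹.
τ = C / λ = 6.55×10^8 / 8.46 = 7.74×10^7 s.
Equilibrium anomaly ΔT_eq = F / λ = 18.9 / 8.46 = 2.23 K.
t = 4.96 years = 1.57×10^8 s, so t/τ = 2.02.
ΔT(t) = ΔT_eq (1 − e^(−t/τ)) = 2.23 × (1 − e^−2.02) = 1.94 K.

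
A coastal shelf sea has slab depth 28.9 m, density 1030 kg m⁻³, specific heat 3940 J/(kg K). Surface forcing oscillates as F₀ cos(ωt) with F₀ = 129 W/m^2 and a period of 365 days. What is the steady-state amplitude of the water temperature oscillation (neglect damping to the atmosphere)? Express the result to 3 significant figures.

5.52 K

Areal heat capacity C = ρ c_p D = 1030 × 3940 × 28.9 = 1.17×10^8 J/(m²·K).
Angular frequency ω = 2π / T = 2π / 3.15×10^7 s = 1.99×10^-7 s⁻¹.
Cω = 1.17×10^8 × 1.99×10^-7 = 23.4 W/(m²·K).
Amplitude A = F₀ / (Cω) = 129 / 23.4 = 5.52 K.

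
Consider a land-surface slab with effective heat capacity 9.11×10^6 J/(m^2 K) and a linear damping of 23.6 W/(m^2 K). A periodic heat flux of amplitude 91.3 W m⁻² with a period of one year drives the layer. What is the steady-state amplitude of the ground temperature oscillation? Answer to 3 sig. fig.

Areal heat capacity C = 9.11×10^6 J/(m^2 K) (given).
Angular frequency ω = 2π / T = 2π / 3.15×10^7 s = 1.99×10^-7 s⁻¹.
√((Cω)² + λ²) = √((1.82)² + 23.6²) = 23.7 W/(m²·K).
Amplitude A = F₀ / √((Cω)²+λ²) = 91.3 / 23.7 = 3.86 K.

3.86 K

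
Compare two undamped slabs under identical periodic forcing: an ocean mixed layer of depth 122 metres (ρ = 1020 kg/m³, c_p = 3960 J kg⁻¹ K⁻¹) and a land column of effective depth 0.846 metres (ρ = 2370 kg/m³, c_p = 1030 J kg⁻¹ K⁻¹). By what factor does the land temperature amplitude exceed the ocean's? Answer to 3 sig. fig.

239

C_ocean = 1020 × 3960 × 122 = 4.93×10^8 J/(m²·K).
C_land = 2370 × 1030 × 0.846 = 2.07×10^6 J/(m²·K).
Undamped amplitude ∝ 1/C, so A_land/A_ocean = C_ocean/C_land = 239.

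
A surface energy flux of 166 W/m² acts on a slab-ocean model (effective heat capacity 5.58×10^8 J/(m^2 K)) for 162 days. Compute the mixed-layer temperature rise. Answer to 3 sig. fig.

Areal heat capacity C = 5.58×10^8 J/(m^2 K) (given).
Net heat input Q = F Δt = 166 × (162 days × 86400 s/day) = 2.32×10^9 J/m².
ΔT = Q / C = 2.32×10^9 / 5.58×10^8 = 4.16 K.

4.16 K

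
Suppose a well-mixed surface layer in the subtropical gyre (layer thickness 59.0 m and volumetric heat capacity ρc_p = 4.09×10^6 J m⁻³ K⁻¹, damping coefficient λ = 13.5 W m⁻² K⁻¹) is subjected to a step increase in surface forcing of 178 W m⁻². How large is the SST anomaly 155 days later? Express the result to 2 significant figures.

7.0 K

Areal heat capacity C = ρc_p × D = 4.09×10^6 × 59.0 = 2.41×10^8 J/(m²·K).
τ = C / λ = 2.41×10^8 / 13.5 = 1.79×10^7 s.
Equilibrium anomaly ΔT_eq = F / λ = 178 / 13.5 = 13.2 K.
t = 155 days = 1.34×10^7 s, so t/τ = 0.749.
ΔT(t) = ΔT_eq (1 − e^(−t/τ)) = 13.2 × (1 − e^−0.749) = 6.95 K.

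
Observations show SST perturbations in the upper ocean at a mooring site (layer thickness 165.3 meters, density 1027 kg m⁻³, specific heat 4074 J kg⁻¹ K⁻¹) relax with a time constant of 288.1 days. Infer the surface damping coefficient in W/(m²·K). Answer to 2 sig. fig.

Areal heat capacity C = ρ c_p D = 1027 × 4074 × 165.3 = 6.92×10^8 J/(m²·K).
τ = 288.1 days = 2.49×10^7 s.
λ = C / τ = 6.92×10^8 / 2.49×10^7 = 27.8 W/(m²·K).

28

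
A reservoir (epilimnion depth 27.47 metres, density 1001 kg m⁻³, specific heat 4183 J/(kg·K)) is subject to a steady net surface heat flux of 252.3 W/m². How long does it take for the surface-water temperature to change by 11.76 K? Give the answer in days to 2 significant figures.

Areal heat capacity C = ρ c_p D = 1001 × 4183 × 27.47 = 1.15×10^8 J/(m²·K).
Time required: Δt = C ΔT / F = 1.15×10^8 × 11.76 / 252.3 = 5.36×10^6 s.
In days: 5.36×10^6 s / (86400 s/day) = 62.1 days.

62 days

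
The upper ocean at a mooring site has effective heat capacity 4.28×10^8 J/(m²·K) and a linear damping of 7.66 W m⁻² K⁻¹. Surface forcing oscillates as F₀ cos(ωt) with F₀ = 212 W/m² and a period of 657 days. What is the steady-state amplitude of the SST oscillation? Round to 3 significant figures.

4.42 K

Areal heat capacity C = 4.28×10^8 J/(m²·K) (given).
Angular frequency ω = 2π / T = 2π / 5.68×10^7 s = 1.11×10^-7 s⁻¹.
√((Cω)² + λ²) = √((47.4)² + 7.66²) = 48.0 W/(m²·K).
Amplitude A = F₀ / √((Cω)²+λ²) = 212 / 48.0 = 4.42 K.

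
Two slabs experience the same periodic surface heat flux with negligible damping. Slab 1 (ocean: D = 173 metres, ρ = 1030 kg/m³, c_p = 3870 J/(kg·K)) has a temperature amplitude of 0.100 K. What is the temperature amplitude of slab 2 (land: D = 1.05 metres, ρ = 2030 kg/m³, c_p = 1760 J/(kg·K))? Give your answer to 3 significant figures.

C_ocean = 6.90×10^8 J/(m²·K); C_land = 3.75×10^6 J/(m²·K).
A ∝ 1/C ⇒ A_land = A_ocean × C_ocean/C_land = 0.100 × 184 = 18.4 K.

18.4 K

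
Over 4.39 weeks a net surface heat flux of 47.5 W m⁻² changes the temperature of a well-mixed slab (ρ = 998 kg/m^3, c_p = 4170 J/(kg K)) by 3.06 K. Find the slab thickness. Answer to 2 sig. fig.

9.9 m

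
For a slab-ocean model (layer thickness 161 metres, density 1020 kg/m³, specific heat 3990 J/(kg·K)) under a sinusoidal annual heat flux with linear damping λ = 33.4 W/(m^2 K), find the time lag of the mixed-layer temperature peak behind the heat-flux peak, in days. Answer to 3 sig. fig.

76.7 days

Areal heat capacity C = ρ c_p D = 1020 × 3990 × 161 = 6.55×10^8 J/(m^2 K).
ω = 2π / 3.15×10^7 s = 1.99×10^-7 s⁻¹.
Phase lag φ = arctan(Cω/λ) = arctan(131/33.4) = 1.32 rad.
Time lag = φ / ω = 1.32 / 1.99×10^-7 = 6.63×10^6 s = 76.7 days.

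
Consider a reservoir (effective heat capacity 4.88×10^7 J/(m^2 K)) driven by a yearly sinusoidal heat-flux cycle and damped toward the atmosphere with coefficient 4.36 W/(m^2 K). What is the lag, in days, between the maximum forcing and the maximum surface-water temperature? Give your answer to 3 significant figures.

Areal heat capacity C = 4.88×10^7 J/(m^2 K) (given).
ω = 2π / 3.15×10^7 s = 1.99×10^-7 s⁻¹.
Phase lag φ = arctan(Cω/λ) = arctan(9.72/4.36) = 1.15 rad.
Time lag = φ / ω = 1.15 / 1.99×10^-7 = 5.77×10^6 s = 66.8 days.

66.8 days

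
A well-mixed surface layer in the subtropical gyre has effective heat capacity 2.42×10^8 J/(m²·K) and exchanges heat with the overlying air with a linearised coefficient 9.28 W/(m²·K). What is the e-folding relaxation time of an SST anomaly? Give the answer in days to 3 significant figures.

Areal heat capacity C = 2.42×10^8 J/(m²·K) (given).
Relaxation time τ = C / λ = 2.42×10^8 / 9.28 = 2.61×10^7 s.
In days: 2.61×10^7 s / (86400 s/day) = 302 days.

302 days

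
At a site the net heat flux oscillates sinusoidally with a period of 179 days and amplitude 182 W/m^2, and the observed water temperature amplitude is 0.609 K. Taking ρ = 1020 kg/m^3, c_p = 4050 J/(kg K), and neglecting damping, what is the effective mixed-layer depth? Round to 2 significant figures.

ω = 2π / 1.55×10^7 s = 4.06×10^-7 s⁻¹.
Required C = F₀ / (A ω) = 182 / (0.609 × 4.06×10^-7) = 7.36×10^8 J/(m²·K).
D = C / (ρ c_p) = 7.36×10^8 / (1020 × 4050) = 178 m.

180 m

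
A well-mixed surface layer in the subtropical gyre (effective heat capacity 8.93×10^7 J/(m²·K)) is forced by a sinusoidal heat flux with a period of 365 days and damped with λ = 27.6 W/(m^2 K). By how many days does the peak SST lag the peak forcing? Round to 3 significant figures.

33.3 days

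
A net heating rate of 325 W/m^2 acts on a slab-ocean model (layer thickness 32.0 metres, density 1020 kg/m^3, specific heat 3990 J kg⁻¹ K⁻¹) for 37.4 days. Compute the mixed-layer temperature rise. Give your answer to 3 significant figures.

8.06 K

Areal heat capacity C = ρ c_p D = 1020 × 3990 × 32.0 = 1.30×10^8 J/(m^2 K).
Net heat input Q = F Δt = 325 × (37.4 days × 86400 s/day) = 1.05×10^9 J/m².
ΔT = Q / C = 1.05×10^9 / 1.30×10^8 = 8.06 K.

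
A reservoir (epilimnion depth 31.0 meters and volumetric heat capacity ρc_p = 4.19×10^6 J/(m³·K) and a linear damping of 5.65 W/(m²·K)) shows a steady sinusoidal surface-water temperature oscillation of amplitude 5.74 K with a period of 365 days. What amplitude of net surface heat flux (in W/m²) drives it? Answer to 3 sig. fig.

152

Areal heat capacity C = ρc_p × D = 4.19×10^6 × 31.0 = 1.30×10^8 J m⁻² K⁻¹.
ω = 2π / 3.15×10^7 s = 1.99×10^-7 s⁻¹.
√((Cω)² + λ²) = √((25.9)² + 5.65²) = 26.5 W/(m²·K).
F₀ = A × √((Cω)²+λ²) = 5.74 × 26.5 = 152 W/m².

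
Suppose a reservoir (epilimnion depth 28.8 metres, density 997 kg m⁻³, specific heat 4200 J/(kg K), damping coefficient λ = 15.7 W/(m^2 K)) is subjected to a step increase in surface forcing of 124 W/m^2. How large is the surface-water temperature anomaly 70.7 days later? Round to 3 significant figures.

Areal heat capacity C = ρ c_p D = 997 × 4200 × 28.8 = 1.21×10^8 J/(m²·K).
τ = C / λ = 1.21×10^8 / 15.7 = 7.68×10^6 s.
Equilibrium anomaly ΔT_eq = F / λ = 124 / 15.7 = 7.90 K.
t = 70.7 days = 6.11×10^6 s, so t/τ = 0.795.
ΔT(t) = ΔT_eq (1 − e^(−t/τ)) = 7.90 × (1 − e^−0.795) = 4.33 K.

4.33 K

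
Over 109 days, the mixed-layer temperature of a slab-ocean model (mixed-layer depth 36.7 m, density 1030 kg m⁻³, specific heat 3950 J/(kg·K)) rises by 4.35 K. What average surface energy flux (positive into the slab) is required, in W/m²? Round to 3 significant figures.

69.0

Areal heat capacity C = ρ c_p D = 1030 × 3950 × 36.7 = 1.49×10^8 J/(m²·K).
Required heat per unit area: Q = C ΔT = 1.49×10^8 × 4.35 = 6.50×10^8 J/m².
Flux F = Q / Δt = 6.50×10^8 / 9.42×10^6 s = 69.0 W/m².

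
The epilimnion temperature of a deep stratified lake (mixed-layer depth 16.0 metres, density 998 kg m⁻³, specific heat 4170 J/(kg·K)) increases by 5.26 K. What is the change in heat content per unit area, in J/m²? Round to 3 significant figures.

Areal heat capacity C = ρ c_p D = 998 × 4170 × 16.0 = 6.66×10^7 J m⁻² K⁻¹.
ΔQ = C ΔT = 6.66×10^7 × 5.26 = 3.50×10^8 J/m².

3.50×10^8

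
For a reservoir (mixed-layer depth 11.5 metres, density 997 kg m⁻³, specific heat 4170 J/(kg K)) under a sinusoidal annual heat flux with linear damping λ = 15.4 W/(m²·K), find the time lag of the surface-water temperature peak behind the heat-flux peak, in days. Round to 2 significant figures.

Areal heat capacity C = ρ c_p D = 997 × 4170 × 11.5 = 4.78×10^7 J/(m^2 K).
ω = 2π / 3.15×10^7 s = 1.99×10^-7 s⁻¹.
Phase lag φ = arctan(Cω/λ) = arctan(9.53/15.4) = 0.554 rad.
Time lag = φ / ω = 0.554 / 1.99×10^-7 = 2.78×10^6 s = 32.2 days.

32 days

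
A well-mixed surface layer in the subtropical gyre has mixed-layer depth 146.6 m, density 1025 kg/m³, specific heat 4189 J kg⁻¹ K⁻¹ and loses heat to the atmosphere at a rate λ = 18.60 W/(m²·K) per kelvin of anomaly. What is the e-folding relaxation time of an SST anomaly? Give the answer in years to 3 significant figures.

1.07 years

Areal heat capacity C = ρ c_p D = 1025 × 4189 × 146.6 = 6.29×10^8 J/(m^2 K).
Relaxation time τ = C / λ = 6.29×10^8 / 18.60 = 3.38×10^7 s.
In years: 3.38×10^7 s / (3.156×10^7 s/year) = 1.07 years.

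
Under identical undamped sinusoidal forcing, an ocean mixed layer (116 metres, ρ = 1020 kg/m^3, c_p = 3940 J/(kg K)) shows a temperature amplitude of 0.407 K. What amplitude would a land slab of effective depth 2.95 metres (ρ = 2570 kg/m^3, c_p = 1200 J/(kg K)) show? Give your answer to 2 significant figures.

C_ocean = 4.66×10^8 J/(m²·K); C_land = 9.10×10^6 J/(m²·K).
A ∝ 1/C ⇒ A_land = A_ocean × C_ocean/C_land = 0.407 × 51.2 = 20.9 K.

21 K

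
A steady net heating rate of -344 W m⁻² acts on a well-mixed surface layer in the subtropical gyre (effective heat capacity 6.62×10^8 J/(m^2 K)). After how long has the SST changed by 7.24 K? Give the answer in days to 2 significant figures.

160 days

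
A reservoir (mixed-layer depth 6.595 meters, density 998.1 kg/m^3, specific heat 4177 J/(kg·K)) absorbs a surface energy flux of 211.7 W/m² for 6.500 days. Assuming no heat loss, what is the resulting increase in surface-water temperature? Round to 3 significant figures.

4.32 K

Areal heat capacity C = ρ c_p D = 998.1 × 4177 × 6.595 = 2.75×10^7 J m⁻² K⁻¹.
Net heat input Q = F Δt = 211.7 × (6.500 days × 86400 s/day) = 1.19×10^8 J/m².
ΔT = Q / C = 1.19×10^8 / 2.75×10^7 = 4.32 K.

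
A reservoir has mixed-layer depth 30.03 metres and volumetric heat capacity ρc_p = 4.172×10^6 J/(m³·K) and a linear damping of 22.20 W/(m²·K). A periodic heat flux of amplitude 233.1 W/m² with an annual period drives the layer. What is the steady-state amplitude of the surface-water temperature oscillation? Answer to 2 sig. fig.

7.0 K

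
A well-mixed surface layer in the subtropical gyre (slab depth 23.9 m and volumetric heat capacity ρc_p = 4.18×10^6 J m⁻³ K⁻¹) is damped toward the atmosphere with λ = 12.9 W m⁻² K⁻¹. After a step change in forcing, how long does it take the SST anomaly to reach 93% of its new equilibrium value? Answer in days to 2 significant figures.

240 days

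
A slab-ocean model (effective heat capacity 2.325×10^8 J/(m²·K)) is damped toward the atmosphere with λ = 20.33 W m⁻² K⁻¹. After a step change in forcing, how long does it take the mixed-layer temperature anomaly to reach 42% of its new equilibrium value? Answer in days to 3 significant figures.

Areal heat capacity C = 2.325×10^8 J/(m²·K) (given).
τ = C / λ = 2.32×10^8 / 20.33 = 1.14×10^7 s.
Fraction reached: 1 − e^(−t/τ) = 0.42 ⇒ t = −τ ln(1 − 0.42) = τ × 0.545.
t = 6.23×10^6 s = 72.1 days.

72.1 days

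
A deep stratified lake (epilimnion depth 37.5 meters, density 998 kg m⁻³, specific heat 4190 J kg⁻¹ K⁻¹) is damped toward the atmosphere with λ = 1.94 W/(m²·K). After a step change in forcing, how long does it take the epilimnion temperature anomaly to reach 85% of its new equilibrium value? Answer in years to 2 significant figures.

Areal heat capacity C = ρ c_p D = 998 × 4190 × 37.5 = 1.57×10^8 J m⁻² K⁻¹.
τ = C / λ = 1.57×10^8 / 1.94 = 8.08×10^7 s.
Fraction reached: 1 − e^(−t/τ) = 0.85 ⇒ t = −τ ln(1 − 0.85) = τ × 1.90.
t = 1.53×10^8 s = 4.86 years.

4.9 years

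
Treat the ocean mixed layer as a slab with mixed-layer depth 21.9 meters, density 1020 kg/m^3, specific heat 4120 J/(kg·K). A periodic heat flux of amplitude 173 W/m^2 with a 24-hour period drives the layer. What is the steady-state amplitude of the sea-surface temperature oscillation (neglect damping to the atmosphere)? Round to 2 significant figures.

0.026 K

Areal heat capacity C = ρ c_p D = 1020 × 4120 × 21.9 = 9.20×10^7 J/(m²·K).
Angular frequency ω = 2π / T = 2π / 86400 s = 7.27×10^-5 s⁻¹.
Cω = 9.20×10^7 × 7.27×10^-5 = 6690 W/(m²·K).
Amplitude A = F₀ / (Cω) = 173 / 6690 = 0.0258 K.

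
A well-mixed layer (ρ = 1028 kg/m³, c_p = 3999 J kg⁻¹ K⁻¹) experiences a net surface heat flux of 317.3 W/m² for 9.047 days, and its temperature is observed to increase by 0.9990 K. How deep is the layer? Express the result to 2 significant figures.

Heat input Q = F Δt = 317.3 × 7.82×10^5 s = 2.48×10^8 J/m².
Required areal heat capacity C = Q / ΔT = 2.48×10^8 J/(m²·K).
Depth D = C / (ρ c_p) = 2.48×10^8 / (1028 × 3999) = 60.4 m.

60 m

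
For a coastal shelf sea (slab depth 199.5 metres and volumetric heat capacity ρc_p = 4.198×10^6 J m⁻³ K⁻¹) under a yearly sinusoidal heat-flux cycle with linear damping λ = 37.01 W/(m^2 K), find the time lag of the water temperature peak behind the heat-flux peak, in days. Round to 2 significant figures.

Areal heat capacity C = ρc_p × D = 4.198×10^6 × 199.5 = 8.38×10^8 J/(m^2 K).
ω = 2π / 3.15×10^7 s = 1.99×10^-7 s⁻¹.
Phase lag φ = arctan(Cω/λ) = arctan(167/37.01) = 1.35 rad.
Time lag = φ / ω = 1.35 / 1.99×10^-7 = 6.79×10^6 s = 78.6 days.

79 days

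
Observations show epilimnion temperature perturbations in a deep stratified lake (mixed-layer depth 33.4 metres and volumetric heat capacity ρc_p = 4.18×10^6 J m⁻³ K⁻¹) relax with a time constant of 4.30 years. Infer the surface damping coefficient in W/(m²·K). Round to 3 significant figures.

Areal heat capacity C = ρc_p × D = 4.18×10^6 × 33.4 = 1.40×10^8 J/(m^2 K).
τ = 4.30 years = 1.36×10^8 s.
λ = C / τ = 1.40×10^8 / 1.36×10^8 = 1.03 W/(m²·K).

1.03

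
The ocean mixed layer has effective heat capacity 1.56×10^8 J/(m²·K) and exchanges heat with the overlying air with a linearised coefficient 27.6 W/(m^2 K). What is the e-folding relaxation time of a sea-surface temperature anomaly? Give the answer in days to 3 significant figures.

65.4 days

Areal heat capacity C = 1.56×10^8 J/(m²·K) (given).
Relaxation time τ = C / λ = 1.56×10^8 / 27.6 = 5.65×10^6 s.
In days: 5.65×10^6 s / (86400 s/day) = 65.4 days.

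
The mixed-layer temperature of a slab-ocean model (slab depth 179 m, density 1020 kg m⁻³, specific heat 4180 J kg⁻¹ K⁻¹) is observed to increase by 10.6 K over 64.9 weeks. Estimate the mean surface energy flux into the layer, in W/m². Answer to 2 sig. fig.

Areal heat capacity C = ρ c_p D = 1020 × 4180 × 179 = 7.63×10^8 J m⁻² K⁻¹.
Required heat per unit area: Q = C ΔT = 7.63×10^8 × 10.6 = 8.09×10^9 J/m².
Flux F = Q / Δt = 8.09×10^9 / 3.93×10^7 s = 206 W/m².

210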